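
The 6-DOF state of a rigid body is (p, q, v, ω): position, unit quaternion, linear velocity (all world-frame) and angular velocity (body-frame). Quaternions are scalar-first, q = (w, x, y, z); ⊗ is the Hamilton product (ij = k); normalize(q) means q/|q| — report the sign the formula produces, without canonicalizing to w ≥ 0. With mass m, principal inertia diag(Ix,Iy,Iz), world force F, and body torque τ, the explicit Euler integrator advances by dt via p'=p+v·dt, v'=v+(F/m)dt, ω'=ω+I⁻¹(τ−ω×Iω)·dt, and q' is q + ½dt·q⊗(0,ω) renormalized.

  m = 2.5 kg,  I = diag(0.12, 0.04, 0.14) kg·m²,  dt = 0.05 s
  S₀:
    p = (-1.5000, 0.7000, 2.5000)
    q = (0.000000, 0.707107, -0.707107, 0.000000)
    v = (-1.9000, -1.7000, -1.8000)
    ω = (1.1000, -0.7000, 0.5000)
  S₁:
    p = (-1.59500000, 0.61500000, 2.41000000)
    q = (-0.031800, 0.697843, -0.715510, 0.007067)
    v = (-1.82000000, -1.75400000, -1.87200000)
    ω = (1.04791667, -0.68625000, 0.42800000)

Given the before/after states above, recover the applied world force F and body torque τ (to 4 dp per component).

F = (4.0000, -2.7000, -3.6000)
τ = (-0.1600, 0.0000, -0.1400)

rate change Δω = (-0.05208333, 0.01375000, -0.07200000)
ω₀×(Iω₀) = (-0.0350, -0.0110, 0.0616)
applied torque τ = (-0.1600, 0.0000, -0.1400)
Δv = v₁−v₀ = (0.08000000, -0.05400000, -0.07200000)
applied force F = (4.0000, -2.7000, -3.6000)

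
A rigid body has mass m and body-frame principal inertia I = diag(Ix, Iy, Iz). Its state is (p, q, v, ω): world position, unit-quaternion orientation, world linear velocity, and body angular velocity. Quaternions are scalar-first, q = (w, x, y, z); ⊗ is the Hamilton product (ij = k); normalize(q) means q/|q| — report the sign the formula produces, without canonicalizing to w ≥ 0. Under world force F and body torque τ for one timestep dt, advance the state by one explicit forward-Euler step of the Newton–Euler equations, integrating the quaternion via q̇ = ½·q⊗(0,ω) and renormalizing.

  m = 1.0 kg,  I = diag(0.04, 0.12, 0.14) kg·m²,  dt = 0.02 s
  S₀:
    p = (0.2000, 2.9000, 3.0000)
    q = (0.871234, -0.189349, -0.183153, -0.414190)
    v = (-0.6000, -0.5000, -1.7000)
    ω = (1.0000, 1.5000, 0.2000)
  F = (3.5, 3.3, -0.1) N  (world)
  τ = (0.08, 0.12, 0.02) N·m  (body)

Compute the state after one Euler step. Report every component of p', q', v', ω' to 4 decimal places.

p' = (0.1880, 2.8900, 2.9660)
q' = (0.8766, -0.1748, -0.1738, -0.4134)
v' = (-0.5300, -0.4340, -1.7020)
ω' = (1.0370, 1.5233, 0.1857)

precession coupling ω×(Iω) = (0.0060, -0.0200, 0.1200)
α = I⁻¹(τ − ω×Iω) = (1.8500, 1.1667, -0.7143)
new body rate ω' = (1.0370, 1.5233, 0.1857)
2q̇ = q⊗(0,ω) = (0.5469165, 1.4558884, 0.9305308, 0.0733763)
q + ½dt·q⊗(0,ω), renormalized = (0.8766, -0.1748, -0.1738, -0.4134)
linear accel F/m = (3.5000, 3.3000, -0.1000)
p' = p + v·dt = (0.1880, 2.8900, 2.9660)
v + (F/m)dt = (-0.5300, -0.4340, -1.7020)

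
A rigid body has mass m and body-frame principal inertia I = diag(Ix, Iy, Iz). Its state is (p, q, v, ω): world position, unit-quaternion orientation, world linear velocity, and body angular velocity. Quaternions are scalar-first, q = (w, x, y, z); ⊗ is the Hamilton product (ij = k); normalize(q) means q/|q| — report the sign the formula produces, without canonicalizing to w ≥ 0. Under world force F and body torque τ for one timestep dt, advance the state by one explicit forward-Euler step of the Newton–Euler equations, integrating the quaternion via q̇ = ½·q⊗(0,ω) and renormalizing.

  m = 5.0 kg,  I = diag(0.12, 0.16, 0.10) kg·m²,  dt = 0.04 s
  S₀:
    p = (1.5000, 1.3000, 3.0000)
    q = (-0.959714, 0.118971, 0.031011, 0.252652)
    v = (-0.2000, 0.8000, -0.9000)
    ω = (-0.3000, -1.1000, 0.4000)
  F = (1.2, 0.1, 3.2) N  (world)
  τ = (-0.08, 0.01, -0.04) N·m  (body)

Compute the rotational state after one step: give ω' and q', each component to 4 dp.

ω' = (-0.3355, -1.0969, 0.3787)
q' = (-0.9601, 0.1305, 0.0496, 0.2425)

α = I⁻¹(τ − ω×Iω) = (-0.8867, 0.0775, -0.5320)
ω' = ω + α·dt = (-0.3355, -1.0969, 0.3787)
q⊗(0,ω) = (-0.0312574, 0.5782358, 0.9323014, -0.5054504)
updated quaternion q' = (-0.9601, 0.1305, 0.0496, 0.2425)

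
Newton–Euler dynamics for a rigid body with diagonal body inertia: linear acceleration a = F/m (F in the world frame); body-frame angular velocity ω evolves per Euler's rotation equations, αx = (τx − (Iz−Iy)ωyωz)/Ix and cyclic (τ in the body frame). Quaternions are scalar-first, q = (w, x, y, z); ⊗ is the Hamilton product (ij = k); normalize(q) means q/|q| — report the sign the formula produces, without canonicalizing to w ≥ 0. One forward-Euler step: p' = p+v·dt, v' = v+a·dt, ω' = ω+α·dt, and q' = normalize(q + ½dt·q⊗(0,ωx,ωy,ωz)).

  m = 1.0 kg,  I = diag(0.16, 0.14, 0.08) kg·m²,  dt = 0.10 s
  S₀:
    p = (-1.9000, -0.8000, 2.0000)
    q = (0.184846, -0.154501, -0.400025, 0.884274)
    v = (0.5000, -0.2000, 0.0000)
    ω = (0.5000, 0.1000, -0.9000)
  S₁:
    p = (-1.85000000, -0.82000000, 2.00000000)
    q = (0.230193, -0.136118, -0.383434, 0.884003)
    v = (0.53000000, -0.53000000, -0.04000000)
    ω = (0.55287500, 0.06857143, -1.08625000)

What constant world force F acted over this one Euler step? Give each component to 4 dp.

v₁ − v₀ = (0.03000000, -0.33000000, -0.04000000)
m·(v₁−v₀)/dt = (0.3000, -3.3000, -0.4000)

F = (0.3000, -3.3000, -0.4000)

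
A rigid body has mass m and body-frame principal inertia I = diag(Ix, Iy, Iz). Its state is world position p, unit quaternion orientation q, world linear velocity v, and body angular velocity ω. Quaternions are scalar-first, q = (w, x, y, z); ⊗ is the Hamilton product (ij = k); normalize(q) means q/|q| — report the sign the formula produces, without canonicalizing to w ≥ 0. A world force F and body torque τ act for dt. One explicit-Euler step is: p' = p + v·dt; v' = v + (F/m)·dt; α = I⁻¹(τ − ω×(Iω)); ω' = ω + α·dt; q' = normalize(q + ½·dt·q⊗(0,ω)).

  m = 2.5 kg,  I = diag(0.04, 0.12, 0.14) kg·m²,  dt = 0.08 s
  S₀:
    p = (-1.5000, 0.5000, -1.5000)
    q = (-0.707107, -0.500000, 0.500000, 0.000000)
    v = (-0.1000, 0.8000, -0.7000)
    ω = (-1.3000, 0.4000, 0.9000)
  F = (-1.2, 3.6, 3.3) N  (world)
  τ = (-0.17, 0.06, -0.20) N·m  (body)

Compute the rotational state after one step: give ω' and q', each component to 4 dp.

α = I⁻¹(τ − ω×Iω) = (-4.4300, -0.4750, -1.1314)
ω + α·dt = (-1.6544, 0.3620, 0.8095)
Hamilton product q⊗(0,ω) = (-0.8500000, 1.3692391, 0.1671572, -0.1863963)
q + ½dt·q⊗(0,ω), renormalized = (-0.7395, -0.4443, 0.5056, -0.0074)

ω' = (-1.6544, 0.3620, 0.8095)
q' = (-0.7395, -0.4443, 0.5056, -0.0074)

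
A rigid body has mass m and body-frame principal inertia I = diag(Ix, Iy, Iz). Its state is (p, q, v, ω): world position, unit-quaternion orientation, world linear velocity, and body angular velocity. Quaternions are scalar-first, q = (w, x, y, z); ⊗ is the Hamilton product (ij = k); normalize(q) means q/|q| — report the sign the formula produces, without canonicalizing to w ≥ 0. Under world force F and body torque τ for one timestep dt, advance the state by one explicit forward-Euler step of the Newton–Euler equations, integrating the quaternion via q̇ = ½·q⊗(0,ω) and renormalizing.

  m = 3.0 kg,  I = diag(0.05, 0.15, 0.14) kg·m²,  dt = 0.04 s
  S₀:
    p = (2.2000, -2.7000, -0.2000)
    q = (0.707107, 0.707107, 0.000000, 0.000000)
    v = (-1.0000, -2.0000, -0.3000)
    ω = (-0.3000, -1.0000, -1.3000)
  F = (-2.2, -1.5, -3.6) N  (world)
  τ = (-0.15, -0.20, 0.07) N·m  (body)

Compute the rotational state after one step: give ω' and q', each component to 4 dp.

ω' = (-0.4096, -1.0440, -1.2886)
q' = (0.7110, 0.7025, 0.0042, -0.0325)

gyro term ω×Iω = (-0.0130, -0.0351, 0.0300)
α = I⁻¹(τ − ω×Iω) = (-2.7400, -1.0993, 0.2857)
ω + α·dt = (-0.4096, -1.0440, -1.2886)
q⊗(0,ω) = (0.2121321, -0.2121321, 0.2121321, -1.6263461)
q' = normalize(q + ½dt·q⊗(0,ω)) = (0.7110, 0.7025, 0.0042, -0.0325)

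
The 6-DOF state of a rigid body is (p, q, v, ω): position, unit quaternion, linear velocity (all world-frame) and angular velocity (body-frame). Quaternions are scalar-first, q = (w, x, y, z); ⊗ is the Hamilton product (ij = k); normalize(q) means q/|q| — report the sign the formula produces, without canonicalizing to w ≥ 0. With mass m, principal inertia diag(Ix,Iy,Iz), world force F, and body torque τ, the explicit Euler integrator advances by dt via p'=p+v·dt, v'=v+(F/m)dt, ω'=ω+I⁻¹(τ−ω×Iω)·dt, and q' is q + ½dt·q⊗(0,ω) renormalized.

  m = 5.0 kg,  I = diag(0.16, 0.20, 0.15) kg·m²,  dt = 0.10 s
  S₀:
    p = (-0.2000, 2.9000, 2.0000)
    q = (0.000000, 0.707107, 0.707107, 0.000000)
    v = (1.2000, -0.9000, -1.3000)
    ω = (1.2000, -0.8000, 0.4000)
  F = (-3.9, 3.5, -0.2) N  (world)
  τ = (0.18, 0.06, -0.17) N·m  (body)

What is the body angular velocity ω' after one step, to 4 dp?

ω×(Iω) gyroscopic = (0.0160, 0.0048, -0.0384)
(τ − ω×Iω)/I = (1.0250, 0.2760, -0.8773)
ω' = ω + α·dt = (1.3025, -0.7724, 0.3123)

ω' = (1.3025, -0.7724, 0.3123)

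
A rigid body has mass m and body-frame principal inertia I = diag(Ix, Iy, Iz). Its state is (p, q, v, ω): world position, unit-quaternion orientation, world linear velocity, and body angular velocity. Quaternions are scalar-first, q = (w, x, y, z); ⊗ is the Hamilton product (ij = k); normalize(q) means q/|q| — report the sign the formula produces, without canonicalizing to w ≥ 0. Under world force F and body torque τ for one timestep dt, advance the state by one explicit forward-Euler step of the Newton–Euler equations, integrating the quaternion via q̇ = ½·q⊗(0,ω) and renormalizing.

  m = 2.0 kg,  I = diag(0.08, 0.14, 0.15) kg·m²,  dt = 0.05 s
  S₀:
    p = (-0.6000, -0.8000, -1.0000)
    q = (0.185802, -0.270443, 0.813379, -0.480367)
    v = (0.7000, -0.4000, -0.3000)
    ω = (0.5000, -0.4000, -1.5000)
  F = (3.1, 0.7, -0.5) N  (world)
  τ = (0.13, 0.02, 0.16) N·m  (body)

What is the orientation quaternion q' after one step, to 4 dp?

Hamilton product q⊗(0,ω) = (-0.2599774, -1.3193143, -0.7201688, -0.5772153)
updated quaternion q' = (0.1792, -0.3032, 0.7947, -0.4944)

q' = (0.1792, -0.3032, 0.7947, -0.4944)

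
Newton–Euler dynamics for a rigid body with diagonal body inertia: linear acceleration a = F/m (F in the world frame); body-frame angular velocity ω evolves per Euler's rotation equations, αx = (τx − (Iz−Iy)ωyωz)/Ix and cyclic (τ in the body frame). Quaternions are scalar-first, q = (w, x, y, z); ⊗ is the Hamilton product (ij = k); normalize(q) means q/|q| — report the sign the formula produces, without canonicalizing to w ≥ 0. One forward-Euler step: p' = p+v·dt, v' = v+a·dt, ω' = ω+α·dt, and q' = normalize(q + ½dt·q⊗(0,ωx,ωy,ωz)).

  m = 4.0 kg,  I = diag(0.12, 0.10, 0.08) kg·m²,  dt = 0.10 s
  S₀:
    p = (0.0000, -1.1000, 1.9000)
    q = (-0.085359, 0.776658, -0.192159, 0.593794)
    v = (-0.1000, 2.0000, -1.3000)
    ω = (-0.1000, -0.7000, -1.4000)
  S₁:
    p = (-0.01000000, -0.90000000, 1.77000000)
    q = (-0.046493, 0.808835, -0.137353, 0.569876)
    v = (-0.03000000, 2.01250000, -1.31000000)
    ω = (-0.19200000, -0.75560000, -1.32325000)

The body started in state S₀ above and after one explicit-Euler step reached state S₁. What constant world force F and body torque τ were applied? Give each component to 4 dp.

velocity change Δv = (0.07000000, 0.01250000, -0.01000000)
F = m·Δv/dt = (2.8000, 0.5000, -0.4000)
Δω = ω₁−ω₀ = (-0.09200000, -0.05560000, 0.07675000)
τ = I·(Δω/dt) + ω₀×(Iω₀) = (-0.1300, -0.0500, 0.0600)

F = (2.8000, 0.5000, -0.4000)
τ = (-0.1300, -0.0500, 0.0600)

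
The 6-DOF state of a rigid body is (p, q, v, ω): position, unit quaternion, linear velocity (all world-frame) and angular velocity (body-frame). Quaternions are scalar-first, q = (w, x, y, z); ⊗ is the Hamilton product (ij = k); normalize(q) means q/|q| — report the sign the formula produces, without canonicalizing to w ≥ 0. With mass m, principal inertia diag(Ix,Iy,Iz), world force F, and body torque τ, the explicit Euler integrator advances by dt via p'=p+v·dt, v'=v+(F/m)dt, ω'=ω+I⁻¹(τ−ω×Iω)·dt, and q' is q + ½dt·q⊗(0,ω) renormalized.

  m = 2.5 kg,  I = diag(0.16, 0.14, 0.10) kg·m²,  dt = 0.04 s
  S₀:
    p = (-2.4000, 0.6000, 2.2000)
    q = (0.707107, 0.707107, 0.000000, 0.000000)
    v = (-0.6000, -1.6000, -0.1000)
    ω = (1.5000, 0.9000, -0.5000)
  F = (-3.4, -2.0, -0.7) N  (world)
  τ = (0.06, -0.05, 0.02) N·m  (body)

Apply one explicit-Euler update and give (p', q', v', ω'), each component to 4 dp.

p' = (-2.4240, 0.5360, 2.1960)
q' = (0.6854, 0.7278, 0.0198, 0.0057)
v' = (-0.6544, -1.6320, -0.1112)
ω' = (1.5105, 0.8986, -0.4812)

new position p' = (-2.4240, 0.5360, 2.1960)
v' = v + a·dt = (-0.6544, -1.6320, -0.1112)
ω×(Iω) gyroscopic = (0.0180, -0.0450, -0.0270)
α = I⁻¹(τ − ω×Iω) = (0.2625, -0.0357, 0.4700)
ω + α·dt = (1.5105, 0.8986, -0.4812)
Hamilton product q⊗(0,ω) = (-1.0606605, 1.0606605, 0.9899498, 0.2828428)
q' = normalize(q + ½dt·q⊗(0,ω)) = (0.6854, 0.7278, 0.0198, 0.0057)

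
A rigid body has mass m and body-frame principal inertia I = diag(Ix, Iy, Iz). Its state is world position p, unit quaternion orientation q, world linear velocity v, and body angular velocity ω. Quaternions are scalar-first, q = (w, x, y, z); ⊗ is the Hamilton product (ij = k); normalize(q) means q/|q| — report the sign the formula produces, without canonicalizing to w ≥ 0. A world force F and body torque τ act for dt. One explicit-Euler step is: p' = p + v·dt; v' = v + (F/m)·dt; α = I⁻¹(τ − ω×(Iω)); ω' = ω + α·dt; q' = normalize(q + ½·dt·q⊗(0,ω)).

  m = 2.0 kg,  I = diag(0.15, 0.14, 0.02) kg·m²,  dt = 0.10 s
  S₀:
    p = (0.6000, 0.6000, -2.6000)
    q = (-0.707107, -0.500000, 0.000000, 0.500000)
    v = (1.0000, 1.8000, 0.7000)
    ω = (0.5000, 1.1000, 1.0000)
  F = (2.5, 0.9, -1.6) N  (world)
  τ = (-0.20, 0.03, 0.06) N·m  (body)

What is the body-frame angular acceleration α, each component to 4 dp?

precession coupling ω×(Iω) = (-0.1320, 0.0650, -0.0055)
angular accel α = (-0.4533, -0.2500, 3.2750)

α = (-0.4533, -0.2500, 3.2750)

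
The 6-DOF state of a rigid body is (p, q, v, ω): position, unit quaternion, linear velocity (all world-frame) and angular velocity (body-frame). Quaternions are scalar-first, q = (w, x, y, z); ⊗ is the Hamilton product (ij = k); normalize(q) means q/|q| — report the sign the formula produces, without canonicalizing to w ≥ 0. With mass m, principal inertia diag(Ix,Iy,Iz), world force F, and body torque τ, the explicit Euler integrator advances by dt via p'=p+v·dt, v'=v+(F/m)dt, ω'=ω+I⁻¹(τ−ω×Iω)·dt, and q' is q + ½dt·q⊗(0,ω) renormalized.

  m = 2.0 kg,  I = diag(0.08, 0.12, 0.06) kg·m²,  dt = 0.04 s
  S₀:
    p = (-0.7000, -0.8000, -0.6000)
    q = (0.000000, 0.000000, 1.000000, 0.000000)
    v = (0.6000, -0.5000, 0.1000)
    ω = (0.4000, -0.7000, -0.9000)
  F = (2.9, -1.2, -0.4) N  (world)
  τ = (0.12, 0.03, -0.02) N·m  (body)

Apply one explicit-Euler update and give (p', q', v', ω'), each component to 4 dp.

ω×(Iω) gyroscopic = (-0.0378, -0.0072, -0.0112)
α = I⁻¹(τ − ω×Iω) = (1.9725, 0.3100, -0.1467)
ω' = ω + α·dt = (0.4789, -0.6876, -0.9059)
Hamilton product q⊗(0,ω) = (0.7000000, -0.9000000, 0.0000000, -0.4000000)
q' = normalize(q + ½dt·q⊗(0,ω)) = (0.0140, -0.0180, 0.9997, -0.0080)
linear accel F/m = (1.4500, -0.6000, -0.2000)
p + v·dt = (-0.6760, -0.8200, -0.5960)
v + (F/m)dt = (0.6580, -0.5240, 0.0920)

p' = (-0.6760, -0.8200, -0.5960)
q' = (0.0140, -0.0180, 0.9997, -0.0080)
v' = (0.6580, -0.5240, 0.0920)
ω' = (0.4789, -0.6876, -0.9059)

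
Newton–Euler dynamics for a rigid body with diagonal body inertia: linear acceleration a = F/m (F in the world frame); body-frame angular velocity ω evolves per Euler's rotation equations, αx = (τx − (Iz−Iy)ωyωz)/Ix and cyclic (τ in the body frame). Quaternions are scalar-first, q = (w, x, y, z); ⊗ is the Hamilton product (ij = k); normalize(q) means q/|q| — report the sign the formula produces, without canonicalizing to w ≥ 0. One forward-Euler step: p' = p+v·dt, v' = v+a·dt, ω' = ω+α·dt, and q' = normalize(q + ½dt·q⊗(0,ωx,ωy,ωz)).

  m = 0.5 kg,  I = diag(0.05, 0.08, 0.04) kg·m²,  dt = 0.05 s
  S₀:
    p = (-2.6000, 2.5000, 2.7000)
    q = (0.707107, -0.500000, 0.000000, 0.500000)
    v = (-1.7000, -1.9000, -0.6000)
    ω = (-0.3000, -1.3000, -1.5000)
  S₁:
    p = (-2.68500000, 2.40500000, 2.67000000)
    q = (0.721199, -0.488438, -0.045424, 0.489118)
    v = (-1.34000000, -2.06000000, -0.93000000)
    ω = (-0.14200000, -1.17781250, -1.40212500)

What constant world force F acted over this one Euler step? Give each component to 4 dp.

F = (3.6000, -1.6000, -3.3000)

v₁ − v₀ = (0.36000000, -0.16000000, -0.33000000)
applied force F = (3.6000, -1.6000, -3.3000)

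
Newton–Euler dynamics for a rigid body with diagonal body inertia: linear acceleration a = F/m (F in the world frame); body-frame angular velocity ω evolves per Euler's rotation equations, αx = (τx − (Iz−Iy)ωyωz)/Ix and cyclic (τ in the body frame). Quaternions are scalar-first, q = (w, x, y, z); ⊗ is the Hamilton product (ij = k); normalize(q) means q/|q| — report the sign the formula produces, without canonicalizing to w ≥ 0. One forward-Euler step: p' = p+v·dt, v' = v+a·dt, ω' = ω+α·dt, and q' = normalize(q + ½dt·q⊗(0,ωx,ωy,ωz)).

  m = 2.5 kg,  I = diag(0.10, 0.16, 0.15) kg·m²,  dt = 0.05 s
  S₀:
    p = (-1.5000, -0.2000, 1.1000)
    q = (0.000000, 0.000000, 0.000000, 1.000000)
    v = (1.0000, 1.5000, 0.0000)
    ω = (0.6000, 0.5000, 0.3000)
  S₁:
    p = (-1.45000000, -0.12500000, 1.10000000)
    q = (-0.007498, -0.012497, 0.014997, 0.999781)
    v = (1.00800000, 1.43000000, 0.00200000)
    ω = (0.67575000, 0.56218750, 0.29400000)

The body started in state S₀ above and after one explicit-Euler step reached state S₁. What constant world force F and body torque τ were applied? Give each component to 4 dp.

v₁ − v₀ = (0.00800000, -0.07000000, 0.00200000)
applied force F = (0.4000, -3.5000, 0.1000)
Δω = ω₁−ω₀ = (0.07575000, 0.06218750, -0.00600000)
gyro term ω₀×Iω₀ = (-0.0015, -0.0090, 0.0180)
I·α + gyro = (0.1500, 0.1900, 0.0000)

F = (0.4000, -3.5000, 0.1000)
τ = (0.1500, 0.1900, 0.0000)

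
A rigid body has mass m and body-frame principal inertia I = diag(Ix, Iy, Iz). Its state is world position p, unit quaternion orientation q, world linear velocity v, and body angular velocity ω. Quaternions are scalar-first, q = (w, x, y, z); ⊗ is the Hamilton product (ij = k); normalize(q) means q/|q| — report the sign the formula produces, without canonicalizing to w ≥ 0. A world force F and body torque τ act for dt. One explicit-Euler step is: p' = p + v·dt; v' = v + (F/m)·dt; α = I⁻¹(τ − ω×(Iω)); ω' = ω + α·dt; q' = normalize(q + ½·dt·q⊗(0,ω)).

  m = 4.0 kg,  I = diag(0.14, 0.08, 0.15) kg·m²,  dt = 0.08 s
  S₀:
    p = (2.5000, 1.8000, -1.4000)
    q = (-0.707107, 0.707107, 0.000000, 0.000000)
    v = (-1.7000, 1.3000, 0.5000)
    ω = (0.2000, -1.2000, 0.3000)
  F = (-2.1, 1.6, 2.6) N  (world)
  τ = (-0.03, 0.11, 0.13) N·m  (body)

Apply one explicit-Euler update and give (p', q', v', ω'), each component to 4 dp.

new position p' = (2.3640, 1.9040, -1.3600)
v' = v + a·dt = (-1.7420, 1.3320, 0.5520)
gyro term ω×Iω = (-0.0252, -0.0006, 0.0144)
angular accel α = (-0.0343, 1.3825, 0.7707)
new body rate ω' = (0.1973, -1.0894, 0.3617)
2q̇ = q⊗(0,ω) = (-0.1414214, -0.1414214, 0.6363963, -1.0606605)
q + ½dt·q⊗(0,ω), renormalized = (-0.7119, 0.7006, 0.0254, -0.0424)

p' = (2.3640, 1.9040, -1.3600)
q' = (-0.7119, 0.7006, 0.0254, -0.0424)
v' = (-1.7420, 1.3320, 0.5520)
ω' = (0.1973, -1.0894, 0.3617)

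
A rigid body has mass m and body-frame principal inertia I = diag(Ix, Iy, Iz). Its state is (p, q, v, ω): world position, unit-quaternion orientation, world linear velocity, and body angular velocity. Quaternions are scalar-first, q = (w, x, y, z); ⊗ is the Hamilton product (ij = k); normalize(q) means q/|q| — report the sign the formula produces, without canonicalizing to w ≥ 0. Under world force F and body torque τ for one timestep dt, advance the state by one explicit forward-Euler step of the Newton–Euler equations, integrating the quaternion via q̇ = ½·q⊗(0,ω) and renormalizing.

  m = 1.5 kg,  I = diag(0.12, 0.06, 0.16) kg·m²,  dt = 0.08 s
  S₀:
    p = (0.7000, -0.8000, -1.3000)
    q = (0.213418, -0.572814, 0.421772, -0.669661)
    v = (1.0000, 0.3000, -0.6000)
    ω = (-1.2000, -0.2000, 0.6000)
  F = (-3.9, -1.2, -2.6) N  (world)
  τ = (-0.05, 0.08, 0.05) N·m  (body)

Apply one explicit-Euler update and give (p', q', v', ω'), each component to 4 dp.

p' = (0.7800, -0.7760, -1.3480)
q' = (0.2051, -0.5774, 0.4653, -0.6388)
v' = (0.7920, 0.2360, -0.7387)
ω' = (-1.2253, -0.1317, 0.6322)

precession coupling ω×(Iω) = (-0.0120, 0.0288, -0.0144)
α = I⁻¹(τ − ω×Iω) = (-0.3167, 0.8533, 0.4025)
ω' = ω + α·dt = (-1.2253, -0.1317, 0.6322)
Hamilton product q⊗(0,ω) = (-0.2012258, -0.1369706, 1.1045980, 0.7487400)
q' = normalize(q + ½dt·q⊗(0,ω)) = (0.2051, -0.5774, 0.4653, -0.6388)
new position p' = (0.7800, -0.7760, -1.3480)
v' = v + a·dt = (0.7920, 0.2360, -0.7387)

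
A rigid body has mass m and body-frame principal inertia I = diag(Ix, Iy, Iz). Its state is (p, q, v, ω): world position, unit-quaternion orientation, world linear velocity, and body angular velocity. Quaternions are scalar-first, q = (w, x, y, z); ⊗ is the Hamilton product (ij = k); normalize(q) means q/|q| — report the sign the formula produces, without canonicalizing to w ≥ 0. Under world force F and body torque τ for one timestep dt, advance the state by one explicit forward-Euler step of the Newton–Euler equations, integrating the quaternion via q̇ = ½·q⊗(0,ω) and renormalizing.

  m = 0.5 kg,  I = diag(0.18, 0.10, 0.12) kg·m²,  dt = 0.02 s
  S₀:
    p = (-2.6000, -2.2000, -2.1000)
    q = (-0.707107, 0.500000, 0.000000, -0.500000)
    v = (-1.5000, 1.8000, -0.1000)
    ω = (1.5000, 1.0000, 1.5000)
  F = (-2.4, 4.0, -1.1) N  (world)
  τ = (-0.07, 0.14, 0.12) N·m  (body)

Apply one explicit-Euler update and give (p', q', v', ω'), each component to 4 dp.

p' = (-2.6300, -2.1640, -2.1020)
q' = (-0.7069, 0.4943, -0.0221, -0.5055)
v' = (-1.5960, 1.9600, -0.1440)
ω' = (1.4889, 1.0010, 1.5400)

p' = p + v·dt = (-2.6300, -2.1640, -2.1020)
new velocity v' = (-1.5960, 1.9600, -0.1440)
angular accel α = (-0.5556, 0.0500, 2.0000)
ω' = ω + α·dt = (1.4889, 1.0010, 1.5400)
2q̇ = q⊗(0,ω) = (0.0000000, -0.5606605, -2.2071070, -0.5606605)
q' = normalize(q + ½dt·q⊗(0,ω)) = (-0.7069, 0.4943, -0.0221, -0.5055)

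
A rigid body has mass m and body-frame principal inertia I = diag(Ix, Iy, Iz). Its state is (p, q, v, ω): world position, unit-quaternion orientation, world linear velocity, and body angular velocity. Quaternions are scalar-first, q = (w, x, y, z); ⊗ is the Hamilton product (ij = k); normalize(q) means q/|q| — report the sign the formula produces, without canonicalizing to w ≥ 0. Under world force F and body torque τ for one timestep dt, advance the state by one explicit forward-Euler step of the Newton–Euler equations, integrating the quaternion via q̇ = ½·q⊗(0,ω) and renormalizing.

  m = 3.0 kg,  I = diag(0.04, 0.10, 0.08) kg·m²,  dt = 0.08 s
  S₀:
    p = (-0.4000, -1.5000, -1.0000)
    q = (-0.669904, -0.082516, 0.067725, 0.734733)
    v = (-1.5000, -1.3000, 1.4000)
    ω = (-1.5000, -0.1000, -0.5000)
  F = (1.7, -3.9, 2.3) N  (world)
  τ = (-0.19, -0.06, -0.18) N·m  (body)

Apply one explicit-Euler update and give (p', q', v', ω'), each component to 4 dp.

linear accel F/m = (0.5667, -1.3000, 0.7667)
new position p' = (-0.5200, -1.6040, -0.8880)
new velocity v' = (-1.4547, -1.4040, 1.4613)
precession coupling ω×(Iω) = (-0.0010, -0.0300, 0.0090)
angular accel α = (-4.7250, -0.3000, -2.3625)
new body rate ω' = (-1.8780, -0.1240, -0.6890)
q⊗(0,ω) = (0.2503650, 1.0444668, -1.0763671, 0.4447911)
q + ½dt·q⊗(0,ω), renormalized = (-0.6586, -0.0407, 0.0246, 0.7510)

p' = (-0.5200, -1.6040, -0.8880)
q' = (-0.6586, -0.0407, 0.0246, 0.7510)
v' = (-1.4547, -1.4040, 1.4613)
ω' = (-1.8780, -0.1240, -0.6890)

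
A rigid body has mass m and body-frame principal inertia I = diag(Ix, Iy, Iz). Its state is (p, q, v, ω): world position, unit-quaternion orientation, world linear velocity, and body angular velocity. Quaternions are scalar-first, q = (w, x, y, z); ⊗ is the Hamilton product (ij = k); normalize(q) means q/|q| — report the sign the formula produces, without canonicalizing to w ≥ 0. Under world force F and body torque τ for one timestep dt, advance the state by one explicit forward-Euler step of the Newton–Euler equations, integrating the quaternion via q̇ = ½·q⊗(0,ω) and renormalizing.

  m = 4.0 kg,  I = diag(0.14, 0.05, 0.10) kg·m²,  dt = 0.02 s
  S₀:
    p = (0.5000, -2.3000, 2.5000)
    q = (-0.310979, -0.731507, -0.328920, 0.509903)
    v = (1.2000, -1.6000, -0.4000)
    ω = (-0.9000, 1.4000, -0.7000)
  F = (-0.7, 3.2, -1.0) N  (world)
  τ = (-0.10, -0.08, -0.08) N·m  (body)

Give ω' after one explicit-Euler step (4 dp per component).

angular accel α = (-0.3643, -2.1040, -1.9340)
ω' = ω + α·dt = (-0.9073, 1.3579, -0.7387)

ω' = (-0.9073, 1.3579, -0.7387)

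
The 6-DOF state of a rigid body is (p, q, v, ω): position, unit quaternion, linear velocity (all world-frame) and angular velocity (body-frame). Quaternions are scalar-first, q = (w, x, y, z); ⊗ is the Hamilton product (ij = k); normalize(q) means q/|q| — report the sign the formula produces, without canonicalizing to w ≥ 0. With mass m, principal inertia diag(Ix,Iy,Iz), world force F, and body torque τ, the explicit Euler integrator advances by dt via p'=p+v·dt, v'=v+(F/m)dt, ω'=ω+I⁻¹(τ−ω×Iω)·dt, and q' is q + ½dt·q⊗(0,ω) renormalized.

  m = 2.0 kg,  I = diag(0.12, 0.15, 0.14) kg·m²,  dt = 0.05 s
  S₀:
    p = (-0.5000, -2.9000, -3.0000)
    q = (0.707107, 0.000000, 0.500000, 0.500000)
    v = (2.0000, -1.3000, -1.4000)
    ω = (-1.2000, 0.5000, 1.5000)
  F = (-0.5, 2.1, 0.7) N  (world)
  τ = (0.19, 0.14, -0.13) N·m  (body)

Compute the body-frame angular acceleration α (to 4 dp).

α = (1.6458, 0.6933, -0.8000)

gyro term ω×Iω = (-0.0075, 0.0360, -0.0180)
α = I⁻¹(τ − ω×Iω) = (1.6458, 0.6933, -0.8000)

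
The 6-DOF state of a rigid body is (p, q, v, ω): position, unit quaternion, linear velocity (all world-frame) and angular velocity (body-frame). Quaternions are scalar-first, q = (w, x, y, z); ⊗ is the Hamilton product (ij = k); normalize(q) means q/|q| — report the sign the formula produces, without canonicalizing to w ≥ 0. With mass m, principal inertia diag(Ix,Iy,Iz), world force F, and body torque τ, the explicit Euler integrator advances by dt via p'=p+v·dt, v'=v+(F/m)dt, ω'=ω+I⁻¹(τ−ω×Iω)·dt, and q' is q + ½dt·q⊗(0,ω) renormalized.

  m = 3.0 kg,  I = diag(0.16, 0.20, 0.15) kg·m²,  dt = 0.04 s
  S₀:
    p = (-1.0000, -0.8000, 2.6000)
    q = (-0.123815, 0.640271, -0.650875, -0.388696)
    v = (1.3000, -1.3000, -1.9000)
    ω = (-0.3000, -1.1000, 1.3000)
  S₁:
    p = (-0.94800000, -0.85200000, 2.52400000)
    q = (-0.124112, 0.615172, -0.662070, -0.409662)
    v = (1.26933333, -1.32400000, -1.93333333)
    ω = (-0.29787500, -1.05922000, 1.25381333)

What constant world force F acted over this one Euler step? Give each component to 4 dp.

velocity change Δv = (-0.03066667, -0.02400000, -0.03333333)
applied force F = (-2.3000, -1.8000, -2.5000)

F = (-2.3000, -1.8000, -2.5000)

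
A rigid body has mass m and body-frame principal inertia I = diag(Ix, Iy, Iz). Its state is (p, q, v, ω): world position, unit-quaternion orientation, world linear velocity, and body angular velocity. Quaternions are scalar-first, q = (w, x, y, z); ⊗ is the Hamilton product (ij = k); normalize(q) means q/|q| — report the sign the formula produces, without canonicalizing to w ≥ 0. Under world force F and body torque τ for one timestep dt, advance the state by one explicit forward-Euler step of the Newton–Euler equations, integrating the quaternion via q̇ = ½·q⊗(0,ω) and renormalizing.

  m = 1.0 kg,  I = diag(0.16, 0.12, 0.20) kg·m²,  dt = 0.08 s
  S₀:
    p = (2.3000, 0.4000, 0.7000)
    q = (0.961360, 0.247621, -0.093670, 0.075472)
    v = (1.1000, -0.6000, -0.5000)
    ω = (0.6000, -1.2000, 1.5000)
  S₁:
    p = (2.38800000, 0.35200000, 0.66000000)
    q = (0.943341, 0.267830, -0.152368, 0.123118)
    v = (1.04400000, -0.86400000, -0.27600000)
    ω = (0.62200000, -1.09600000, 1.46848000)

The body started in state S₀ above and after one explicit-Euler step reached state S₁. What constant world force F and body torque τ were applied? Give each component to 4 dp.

F = (-0.7000, -3.3000, 2.8000)
τ = (-0.1000, 0.1200, -0.0500)

v₁ − v₀ = (-0.05600000, -0.26400000, 0.22400000)
m·(v₁−v₀)/dt = (-0.7000, -3.3000, 2.8000)
ω₁ − ω₀ = (0.02200000, 0.10400000, -0.03152000)
ω₀×(Iω₀) = (-0.1440, -0.0360, 0.0288)
I·α + gyro = (-0.1000, 0.1200, -0.0500)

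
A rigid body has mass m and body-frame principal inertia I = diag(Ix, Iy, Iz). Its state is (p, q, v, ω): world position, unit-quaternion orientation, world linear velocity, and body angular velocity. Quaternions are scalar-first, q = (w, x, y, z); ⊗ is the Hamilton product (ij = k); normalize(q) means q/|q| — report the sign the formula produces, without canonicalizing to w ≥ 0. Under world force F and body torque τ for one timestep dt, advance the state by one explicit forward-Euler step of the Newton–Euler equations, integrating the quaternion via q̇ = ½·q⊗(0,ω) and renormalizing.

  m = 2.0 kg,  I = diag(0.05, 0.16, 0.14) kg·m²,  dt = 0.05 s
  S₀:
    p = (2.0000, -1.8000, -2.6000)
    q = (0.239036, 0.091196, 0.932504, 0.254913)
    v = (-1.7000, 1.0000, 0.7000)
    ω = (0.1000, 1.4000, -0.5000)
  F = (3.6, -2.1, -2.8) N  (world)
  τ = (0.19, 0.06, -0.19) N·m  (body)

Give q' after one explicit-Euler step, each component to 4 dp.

q' = (0.2092, 0.0712, 0.9420, 0.2526)

Hamilton product q⊗(0,ω) = (-1.1871687, -0.7992266, 0.4057397, -0.0850940)
updated quaternion q' = (0.2092, 0.0712, 0.9420, 0.2526)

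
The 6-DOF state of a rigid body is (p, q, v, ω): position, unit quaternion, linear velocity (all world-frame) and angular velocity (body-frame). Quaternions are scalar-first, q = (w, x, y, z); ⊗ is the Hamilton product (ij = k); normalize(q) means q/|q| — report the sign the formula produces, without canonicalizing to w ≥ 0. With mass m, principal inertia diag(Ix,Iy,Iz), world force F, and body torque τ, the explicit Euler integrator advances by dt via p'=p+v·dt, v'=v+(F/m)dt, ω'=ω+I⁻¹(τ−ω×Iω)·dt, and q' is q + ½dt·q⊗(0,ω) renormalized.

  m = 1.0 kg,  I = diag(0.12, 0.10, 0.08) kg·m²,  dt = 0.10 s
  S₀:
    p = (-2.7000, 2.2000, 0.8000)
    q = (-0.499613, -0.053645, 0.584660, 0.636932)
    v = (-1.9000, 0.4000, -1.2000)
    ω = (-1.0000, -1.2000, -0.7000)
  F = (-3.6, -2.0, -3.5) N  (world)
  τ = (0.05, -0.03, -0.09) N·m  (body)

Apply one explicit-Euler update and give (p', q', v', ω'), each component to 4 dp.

p' = (-2.8900, 2.2400, 0.6800)
q' = (-0.4433, -0.0109, 0.5788, 0.6844)
v' = (-2.2600, 0.2000, -1.5500)
ω' = (-0.9443, -1.2580, -0.7825)

new position p' = (-2.8900, 2.2400, 0.6800)
v' = v + a·dt = (-2.2600, 0.2000, -1.5500)
ω×(Iω) gyroscopic = (-0.0168, 0.0280, -0.0240)
α = I⁻¹(τ − ω×Iω) = (0.5567, -0.5800, -0.8250)
new body rate ω' = (-0.9443, -1.2580, -0.7825)
Hamilton product q⊗(0,ω) = (1.0937994, 0.8546694, -0.0749479, 0.9987631)
q' = normalize(q + ½dt·q⊗(0,ω)) = (-0.4433, -0.0109, 0.5788, 0.6844)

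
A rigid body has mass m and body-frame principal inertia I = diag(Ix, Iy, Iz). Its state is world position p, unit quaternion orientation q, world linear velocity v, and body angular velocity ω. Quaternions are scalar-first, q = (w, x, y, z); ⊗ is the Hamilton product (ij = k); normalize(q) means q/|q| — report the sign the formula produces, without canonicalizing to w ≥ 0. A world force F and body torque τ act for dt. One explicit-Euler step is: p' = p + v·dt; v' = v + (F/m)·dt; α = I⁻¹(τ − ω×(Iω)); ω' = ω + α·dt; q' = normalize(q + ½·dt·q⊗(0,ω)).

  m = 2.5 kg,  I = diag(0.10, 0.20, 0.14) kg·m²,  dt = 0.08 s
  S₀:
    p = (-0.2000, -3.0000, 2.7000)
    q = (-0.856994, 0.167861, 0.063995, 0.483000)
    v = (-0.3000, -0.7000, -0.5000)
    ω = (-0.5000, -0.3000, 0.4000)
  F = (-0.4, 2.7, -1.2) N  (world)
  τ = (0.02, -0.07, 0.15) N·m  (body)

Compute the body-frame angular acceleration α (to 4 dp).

α = (0.1280, -0.3900, 0.9643)

precession coupling ω×(Iω) = (0.0072, 0.0080, 0.0150)
angular accel α = (0.1280, -0.3900, 0.9643)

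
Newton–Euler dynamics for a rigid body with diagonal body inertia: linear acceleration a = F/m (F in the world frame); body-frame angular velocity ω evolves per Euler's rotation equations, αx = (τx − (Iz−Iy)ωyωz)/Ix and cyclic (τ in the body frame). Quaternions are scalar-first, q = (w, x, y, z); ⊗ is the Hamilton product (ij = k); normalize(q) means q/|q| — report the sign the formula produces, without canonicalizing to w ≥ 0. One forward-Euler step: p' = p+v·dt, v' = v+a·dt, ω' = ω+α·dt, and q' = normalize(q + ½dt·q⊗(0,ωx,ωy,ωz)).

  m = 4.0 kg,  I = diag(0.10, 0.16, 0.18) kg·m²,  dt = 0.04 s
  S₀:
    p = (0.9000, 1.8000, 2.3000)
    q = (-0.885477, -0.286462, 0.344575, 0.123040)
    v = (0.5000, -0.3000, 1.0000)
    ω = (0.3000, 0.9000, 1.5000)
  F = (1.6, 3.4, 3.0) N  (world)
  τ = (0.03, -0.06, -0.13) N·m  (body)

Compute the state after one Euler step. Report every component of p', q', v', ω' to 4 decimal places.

p' = (0.9200, 1.7880, 2.3400)
q' = (-0.8931, -0.2835, 0.3378, 0.0892)
v' = (0.5160, -0.2660, 1.0300)
ω' = (0.3012, 0.8940, 1.4675)

a = F/m = (0.4000, 0.8500, 0.7500)
p' = p + v·dt = (0.9200, 1.7880, 2.3400)
new velocity v' = (0.5160, -0.2660, 1.0300)
precession coupling ω×(Iω) = (0.0270, -0.0360, 0.0162)
α = I⁻¹(τ − ω×Iω) = (0.0300, -0.1500, -0.8122)
ω' = ω + α·dt = (0.3012, 0.8940, 1.4675)
2q̇ = q⊗(0,ω) = (-0.4087389, 0.1404834, -0.3303243, -1.6894038)
q + ½dt·q⊗(0,ω), renormalized = (-0.8931, -0.2835, 0.3378, 0.0892)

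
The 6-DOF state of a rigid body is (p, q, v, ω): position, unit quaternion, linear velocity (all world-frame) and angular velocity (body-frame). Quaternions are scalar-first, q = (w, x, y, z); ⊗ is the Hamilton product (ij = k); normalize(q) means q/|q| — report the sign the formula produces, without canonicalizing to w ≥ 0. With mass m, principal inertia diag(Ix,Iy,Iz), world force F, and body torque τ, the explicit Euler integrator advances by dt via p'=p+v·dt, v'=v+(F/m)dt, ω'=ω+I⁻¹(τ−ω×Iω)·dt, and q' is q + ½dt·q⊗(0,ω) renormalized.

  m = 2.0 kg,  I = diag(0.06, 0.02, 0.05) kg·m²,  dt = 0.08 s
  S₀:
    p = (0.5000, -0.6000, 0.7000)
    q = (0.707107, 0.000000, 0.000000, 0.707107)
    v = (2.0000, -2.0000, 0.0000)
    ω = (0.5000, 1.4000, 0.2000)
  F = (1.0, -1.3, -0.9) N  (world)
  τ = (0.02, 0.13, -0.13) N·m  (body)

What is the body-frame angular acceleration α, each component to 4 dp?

α = (0.1933, 6.4500, -2.0400)

ω×(Iω) gyroscopic = (0.0084, 0.0010, -0.0280)
α = I⁻¹(τ − ω×Iω) = (0.1933, 6.4500, -2.0400)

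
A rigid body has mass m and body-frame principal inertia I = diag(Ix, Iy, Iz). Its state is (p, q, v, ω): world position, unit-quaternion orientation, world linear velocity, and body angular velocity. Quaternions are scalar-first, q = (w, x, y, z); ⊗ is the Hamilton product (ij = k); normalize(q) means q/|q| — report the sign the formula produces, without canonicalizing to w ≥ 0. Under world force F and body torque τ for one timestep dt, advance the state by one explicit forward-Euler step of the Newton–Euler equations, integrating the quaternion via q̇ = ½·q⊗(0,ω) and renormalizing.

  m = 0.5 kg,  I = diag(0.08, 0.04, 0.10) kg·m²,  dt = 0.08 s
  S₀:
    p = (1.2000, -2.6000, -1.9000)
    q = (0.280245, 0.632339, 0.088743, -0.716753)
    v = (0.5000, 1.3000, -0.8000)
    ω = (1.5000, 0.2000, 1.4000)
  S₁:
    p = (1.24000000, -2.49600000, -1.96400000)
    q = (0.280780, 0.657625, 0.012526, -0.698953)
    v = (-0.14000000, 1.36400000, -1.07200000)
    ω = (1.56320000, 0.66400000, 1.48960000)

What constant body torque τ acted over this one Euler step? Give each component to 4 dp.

τ = (0.0800, 0.1900, 0.1000)

rate change Δω = (0.06320000, 0.46400000, 0.08960000)
applied torque τ = (0.0800, 0.1900, 0.1000)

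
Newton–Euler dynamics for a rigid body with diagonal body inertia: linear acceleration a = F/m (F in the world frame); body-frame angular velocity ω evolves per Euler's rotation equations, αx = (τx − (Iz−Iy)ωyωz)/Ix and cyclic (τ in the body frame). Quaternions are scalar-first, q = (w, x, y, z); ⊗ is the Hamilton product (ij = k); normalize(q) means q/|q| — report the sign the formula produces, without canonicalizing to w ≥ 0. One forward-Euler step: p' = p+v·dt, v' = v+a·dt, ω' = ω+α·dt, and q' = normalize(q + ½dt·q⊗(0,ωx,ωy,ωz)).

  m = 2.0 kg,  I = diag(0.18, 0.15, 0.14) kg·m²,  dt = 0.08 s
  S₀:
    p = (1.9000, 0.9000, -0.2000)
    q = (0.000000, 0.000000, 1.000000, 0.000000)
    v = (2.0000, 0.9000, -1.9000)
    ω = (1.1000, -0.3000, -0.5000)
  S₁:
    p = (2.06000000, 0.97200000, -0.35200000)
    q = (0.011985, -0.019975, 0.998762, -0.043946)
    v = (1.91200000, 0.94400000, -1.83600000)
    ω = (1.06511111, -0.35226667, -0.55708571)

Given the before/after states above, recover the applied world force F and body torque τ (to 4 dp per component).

F = (-2.2000, 1.1000, 1.6000)
τ = (-0.0800, -0.1200, -0.0900)

rate change Δω = (-0.03488889, -0.05226667, -0.05708571)
τ = I·(Δω/dt) + ω₀×(Iω₀) = (-0.0800, -0.1200, -0.0900)
velocity change Δv = (-0.08800000, 0.04400000, 0.06400000)
m·(v₁−v₀)/dt = (-2.2000, 1.1000, 1.6000)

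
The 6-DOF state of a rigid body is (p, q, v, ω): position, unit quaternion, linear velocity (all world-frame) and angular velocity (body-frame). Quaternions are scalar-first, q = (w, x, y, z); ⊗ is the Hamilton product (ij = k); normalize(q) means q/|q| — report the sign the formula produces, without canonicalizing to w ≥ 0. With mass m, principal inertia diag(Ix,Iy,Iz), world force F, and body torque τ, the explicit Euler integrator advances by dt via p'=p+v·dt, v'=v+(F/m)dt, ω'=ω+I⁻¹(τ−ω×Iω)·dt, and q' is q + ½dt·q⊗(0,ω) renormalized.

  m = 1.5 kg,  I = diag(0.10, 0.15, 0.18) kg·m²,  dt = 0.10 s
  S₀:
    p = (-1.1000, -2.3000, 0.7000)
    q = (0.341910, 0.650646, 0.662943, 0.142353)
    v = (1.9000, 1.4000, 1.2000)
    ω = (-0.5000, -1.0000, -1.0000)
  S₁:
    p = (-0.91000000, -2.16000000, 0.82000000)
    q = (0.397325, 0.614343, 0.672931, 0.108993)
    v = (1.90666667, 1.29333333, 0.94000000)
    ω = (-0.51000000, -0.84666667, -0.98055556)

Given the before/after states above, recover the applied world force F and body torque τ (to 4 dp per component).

Δω = ω₁−ω₀ = (-0.01000000, 0.15333333, 0.01944444)
ω₀×(Iω₀) = (0.0300, -0.0400, 0.0250)
applied torque τ = (0.0200, 0.1900, 0.0600)
v₁ − v₀ = (0.00666667, -0.10666667, -0.26000000)
F = m·Δv/dt = (0.1000, -1.6000, -3.9000)

F = (0.1000, -1.6000, -3.9000)
τ = (0.0200, 0.1900, 0.0600)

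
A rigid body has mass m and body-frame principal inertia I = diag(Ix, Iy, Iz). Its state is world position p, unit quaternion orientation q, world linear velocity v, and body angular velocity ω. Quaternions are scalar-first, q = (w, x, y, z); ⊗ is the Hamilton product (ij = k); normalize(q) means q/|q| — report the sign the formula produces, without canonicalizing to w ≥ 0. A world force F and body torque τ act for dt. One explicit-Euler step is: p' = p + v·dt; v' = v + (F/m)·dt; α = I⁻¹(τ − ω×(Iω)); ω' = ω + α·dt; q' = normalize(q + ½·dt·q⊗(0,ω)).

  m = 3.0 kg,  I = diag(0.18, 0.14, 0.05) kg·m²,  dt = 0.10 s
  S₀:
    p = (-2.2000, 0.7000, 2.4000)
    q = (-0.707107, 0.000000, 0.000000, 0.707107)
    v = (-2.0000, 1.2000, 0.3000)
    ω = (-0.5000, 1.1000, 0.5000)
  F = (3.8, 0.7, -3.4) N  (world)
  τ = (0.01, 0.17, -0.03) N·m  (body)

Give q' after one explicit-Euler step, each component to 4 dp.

q' = (-0.7232, -0.0212, -0.0564, 0.6880)

2q̇ = q⊗(0,ω) = (-0.3535535, -0.4242642, -1.1313712, -0.3535535)
q' = normalize(q + ½dt·q⊗(0,ω)) = (-0.7232, -0.0212, -0.0564, 0.6880)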